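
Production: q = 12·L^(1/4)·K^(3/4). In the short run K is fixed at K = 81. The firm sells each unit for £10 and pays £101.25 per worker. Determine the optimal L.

L* = 16

With K = 81, MP_L = (1/4)·12·L^(-3/4)·81^(3/4) = 81·L^(-3/4).
Profit maximization for a price taker requires P·MP_L = w: 10·81·L^(-3/4) = 101.25.
So L^(-3/4) = 0.125, which gives L = 16.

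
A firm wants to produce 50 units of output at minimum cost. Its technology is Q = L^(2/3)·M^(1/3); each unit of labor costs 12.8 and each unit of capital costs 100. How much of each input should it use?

Cost minimization requires the marginal rate of technical substitution to equal the input-price ratio: MP_L/MP_M = w/r.
Here MP_L/MP_M = (2/3)·(M/L)/(1/3) = 2·(M/L). Setting this equal to 12.8/100 = 0.128 gives M = 0.064L.
Substituting into Q = 50: L^(2/3)·(0.064L)^(1/3) = 50.
Solving, L = 125 and M = 8.

L* = 125, M* = 8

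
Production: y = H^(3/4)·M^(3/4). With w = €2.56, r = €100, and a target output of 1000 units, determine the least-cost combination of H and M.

H* = 625, M* = 16

Cost minimization requires the marginal rate of technical substitution to equal the input-price ratio: MP_H/MP_M = w/r.
Here MP_H/MP_M = (3/4)·(M/H)/(3/4) = (M/H). Setting this equal to 2.56/100 = 0.0256 gives M = 0.0256H.
Substituting into y = 1000: H^(3/4)·(0.0256H)^(3/4) = 1000.
Solving, H = 625 and M = 16.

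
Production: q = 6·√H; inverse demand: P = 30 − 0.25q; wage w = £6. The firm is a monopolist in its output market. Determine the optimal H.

H* = 36

Marginal revenue from the inverse demand is MR = 30 − 0.5q.
The marginal product is MP_H = 3·H^(-1/2).
A monopolist hires until marginal revenue product equals the wage: MR·MP_H = w.
At H, q = 6·√H. Substituting and solving: (30 − 3·√H)·3·H^(-1/2) = 6 gives H = 36.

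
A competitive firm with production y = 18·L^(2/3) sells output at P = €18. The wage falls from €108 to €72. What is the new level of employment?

From P·MP_L = w with MP_L = 12·L^(-1/3), the labor demand is L(w) = (216/w)^(3).
At w = 108: L = 8. At w = 72: L = 27.

L* = 27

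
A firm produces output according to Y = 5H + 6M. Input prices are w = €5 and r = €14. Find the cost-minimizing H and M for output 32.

The inputs are perfect substitutes, so the firm uses whichever has the lower cost per unit of output.
Cost per unit of output via H is w/5 = 1; via M it is r/6 = 7/3. H is cheaper.
Producing Y = 32 with H alone: H = 6.4, M = 0.

H* = 6.4, M* = 0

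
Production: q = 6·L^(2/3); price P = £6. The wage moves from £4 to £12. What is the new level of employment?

L* = 8

From P·MP_L = w with MP_L = 4·L^(-1/3), the labor demand is L(w) = (24/w)^(3).
At w = 4: L = 216. At w = 12: L = 8.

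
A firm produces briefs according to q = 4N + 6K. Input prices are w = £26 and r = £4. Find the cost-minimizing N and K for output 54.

N* = 0, K* = 9

The inputs are perfect substitutes, so the firm uses whichever has the lower cost per unit of output.
Cost per unit of output via N is w/4 = 6.5; via K it is r/6 = 2/3. K is cheaper.
Producing q = 54 with K alone: N = 0, K = 9.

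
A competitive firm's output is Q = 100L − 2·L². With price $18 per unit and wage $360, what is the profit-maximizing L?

L* = 20

The marginal product of L is MP_L = 100 − 4L.
A price-taking firm hires until the value of the marginal product equals the wage: P·MP_L = w, so 18·(100 − 4L) = 360.
Then 100 − 4L = 20, giving L = 20.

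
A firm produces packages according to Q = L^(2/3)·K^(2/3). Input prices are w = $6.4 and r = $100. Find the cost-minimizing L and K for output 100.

L* = 125, K* = 8

Cost minimization requires the marginal rate of technical substitution to equal the input-price ratio: MP_L/MP_K = w/r.
Here MP_L/MP_K = (2/3)·(K/L)/(2/3) = (K/L). Setting this equal to 6.4/100 = 0.064 gives K = 0.064L.
Substituting into Q = 100: L^(2/3)·(0.064L)^(2/3) = 100.
Solving, L = 125 and K = 8.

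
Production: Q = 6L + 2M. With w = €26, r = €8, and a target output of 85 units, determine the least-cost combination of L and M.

The inputs are perfect substitutes, so the firm uses whichever has the lower cost per unit of output.
Cost per unit of output via L is w/6 = 13/3; via M it is r/2 = 4. M is cheaper.
Producing Q = 85 with M alone: L = 0, M = 42.5.

L* = 0, M* = 42.5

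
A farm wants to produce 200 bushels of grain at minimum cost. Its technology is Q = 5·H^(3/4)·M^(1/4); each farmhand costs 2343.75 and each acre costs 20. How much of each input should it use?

H* = 16, M* = 625

Cost minimization requires the marginal rate of technical substitution to equal the input-price ratio: MP_H/MP_M = w/r.
Here MP_H/MP_M = (3/4)·(M/H)/(1/4) = 3·(M/H). Setting this equal to 2343.75/20 = 117.1875 gives M = 39.0625H.
Substituting into Q = 200: 5·H^(3/4)·(39.0625H)^(1/4) = 200.
Solving, H = 16 and M = 625.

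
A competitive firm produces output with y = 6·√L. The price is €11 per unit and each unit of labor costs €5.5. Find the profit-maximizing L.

MP_L = (1/2)·6·L^(-1/2) = 3·L^(-1/2).
Profit maximization for a price taker requires P·MP_L = w: 11·3·L^(-1/2) = 5.5.
So L^(-1/2) = 1/6, which gives L = 36.

L* = 36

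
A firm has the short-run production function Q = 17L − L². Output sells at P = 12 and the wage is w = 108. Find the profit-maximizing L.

L* = 4

The marginal product of L is MP_L = 17 − 2L.
A price-taking firm hires until the value of the marginal product equals the wage: P·MP_L = w, so 12·(17 − 2L) = 108.
Then 17 − 2L = 9, giving L = 4.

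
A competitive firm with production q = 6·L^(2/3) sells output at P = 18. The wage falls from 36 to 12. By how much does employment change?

ΔL = 208

From P·MP_L = w with MP_L = 4·L^(-1/3), the labor demand is L(w) = (72/w)^(3).
At w = 36: L = 8. At w = 12: L = 216.
ΔL = 216 − 8 = 208.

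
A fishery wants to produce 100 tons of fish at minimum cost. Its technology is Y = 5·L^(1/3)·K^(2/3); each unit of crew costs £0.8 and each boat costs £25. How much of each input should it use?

Cost minimization requires the marginal rate of technical substitution to equal the input-price ratio: MP_L/MP_K = w/r.
Here MP_L/MP_K = (1/3)·(K/L)/(2/3) = 0.5·(K/L). Setting this equal to 0.8/25 = 0.032 gives K = 0.064L.
Substituting into Y = 100: 5·L^(1/3)·(0.064L)^(2/3) = 100.
Solving, L = 125 and K = 8.

L* = 125, K* = 8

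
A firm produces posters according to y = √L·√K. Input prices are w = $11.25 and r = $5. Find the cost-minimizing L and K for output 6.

Cost minimization requires the marginal rate of technical substitution to equal the input-price ratio: MP_L/MP_K = w/r.
Here MP_L/MP_K = (1/2)·(K/L)/(1/2) = (K/L). Setting this equal to 11.25/5 = 2.25 gives K = 2.25L.
Substituting into y = 6: L^(1/2)·(2.25L)^(1/2) = 6.
Solving, L = 4 and K = 9.

L* = 4, K* = 9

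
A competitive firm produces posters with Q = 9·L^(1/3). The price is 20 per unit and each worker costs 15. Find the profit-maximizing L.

MP_L = (1/3)·9·L^(-2/3) = 3·L^(-2/3).
Profit maximization for a price taker requires P·MP_L = w: 20·3·L^(-2/3) = 15.
So L^(-2/3) = 0.25, which gives L = 8.

L* = 8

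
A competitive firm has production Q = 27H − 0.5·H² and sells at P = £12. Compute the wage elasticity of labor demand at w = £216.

From P·MP_H = w with MP_H = 27 − H, labor demand is H(w) = 27 − w/12.
dH/dw = −1/(12) = -1/12.
At w = 216, H = 9, so ε = (dH/dw)·(w/H) = (-1/12)·(216/9) = -2.

ε = -2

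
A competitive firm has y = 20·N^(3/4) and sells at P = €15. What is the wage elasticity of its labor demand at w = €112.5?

MP_N = (3/4)·20·N^(-1/4), so P·MP_N = w gives 225·N^(-1/4) = w.
Solving, N(w) = (225/w)^(4). This is a constant-elasticity form: N ∝ w^(−4), so ε = −4.

ε = -4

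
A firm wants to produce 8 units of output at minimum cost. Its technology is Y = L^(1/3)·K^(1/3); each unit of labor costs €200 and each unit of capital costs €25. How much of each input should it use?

Cost minimization requires the marginal rate of technical substitution to equal the input-price ratio: MP_L/MP_K = w/r.
Here MP_L/MP_K = (1/3)·(K/L)/(1/3) = (K/L). Setting this equal to 200/25 = 8 gives K = 8L.
Substituting into Y = 8: L^(1/3)·(8L)^(1/3) = 8.
Solving, L = 8 and K = 64.

L* = 8, K* = 64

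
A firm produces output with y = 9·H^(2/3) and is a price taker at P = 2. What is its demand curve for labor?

MP_H = (2/3)·9·H^(-1/3) = 6·H^(-1/3).
Setting P·MP_H = w: 12·H^(-1/3) = w.
Solving for H: H^(-1/3) = w/12, so H = (12/w)^(3).

H(w) = 1728/w³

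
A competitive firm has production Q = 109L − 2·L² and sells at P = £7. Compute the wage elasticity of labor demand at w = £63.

ε = -0.09

From P·MP_L = w with MP_L = 109 − 4L, labor demand is L(w) = (109 − w/7)/4.
dL/dw = −1/(28) = -1/28.
At w = 63, L = 25, so ε = (dL/dw)·(w/L) = (-1/28)·(63/25) = -0.09.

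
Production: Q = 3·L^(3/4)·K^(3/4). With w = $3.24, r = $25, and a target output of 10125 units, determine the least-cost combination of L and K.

L* = 625, K* = 81

Cost minimization requires the marginal rate of technical substitution to equal the input-price ratio: MP_L/MP_K = w/r.
Here MP_L/MP_K = (3/4)·(K/L)/(3/4) = (K/L). Setting this equal to 3.24/25 = 0.1296 gives K = 0.1296L.
Substituting into Q = 10125: 3·L^(3/4)·(0.1296L)^(3/4) = 10125.
Solving, L = 625 and K = 81.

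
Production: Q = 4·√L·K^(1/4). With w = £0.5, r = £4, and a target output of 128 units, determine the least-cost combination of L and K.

Cost minimization requires the marginal rate of technical substitution to equal the input-price ratio: MP_L/MP_K = w/r.
Here MP_L/MP_K = (1/2)·(K/L)/(1/4) = 2·(K/L). Setting this equal to 0.5/4 = 0.125 gives K = 0.0625L.
Substituting into Q = 128: 4·L^(1/2)·(0.0625L)^(1/4) = 128.
Solving, L = 256 and K = 16.

L* = 256, K* = 16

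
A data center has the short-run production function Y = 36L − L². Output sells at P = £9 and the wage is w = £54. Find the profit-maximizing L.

The marginal product of L is MP_L = 36 − 2L.
A price-taking firm hires until the value of the marginal product equals the wage: P·MP_L = w, so 9·(36 − 2L) = 54.
Then 36 − 2L = 6, giving L = 15.

L* = 15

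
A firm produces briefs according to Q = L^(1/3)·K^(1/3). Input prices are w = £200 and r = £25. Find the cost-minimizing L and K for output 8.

L* = 8, K* = 64

Cost minimization requires the marginal rate of technical substitution to equal the input-price ratio: MP_L/MP_K = w/r.
Here MP_L/MP_K = (1/3)·(K/L)/(1/3) = (K/L). Setting this equal to 200/25 = 8 gives K = 8L.
Substituting into Q = 8: L^(1/3)·(8L)^(1/3) = 8.
Solving, L = 8 and K = 64.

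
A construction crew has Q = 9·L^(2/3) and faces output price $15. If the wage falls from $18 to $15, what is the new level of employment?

From P·MP_L = w with MP_L = 6·L^(-1/3), the labor demand is L(w) = (90/w)^(3).
At w = 18: L = 125. At w = 15: L = 216.

L* = 216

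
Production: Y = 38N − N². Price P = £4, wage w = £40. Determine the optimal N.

The marginal product of N is MP_N = 38 − 2N.
A price-taking firm hires until the value of the marginal product equals the wage: P·MP_N = w, so 4·(38 − 2N) = 40.
Then 38 − 2N = 10, giving N = 14.

N* = 14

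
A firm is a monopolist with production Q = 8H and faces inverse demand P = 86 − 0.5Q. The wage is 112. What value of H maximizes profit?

H* = 9

Marginal revenue from the inverse demand is MR = 86 − Q.
The marginal product is MP_H = 8.
A monopolist hires until marginal revenue product equals the wage: MR·MP_H = w.
(86 − 8H)·8 = 112, so H = 9.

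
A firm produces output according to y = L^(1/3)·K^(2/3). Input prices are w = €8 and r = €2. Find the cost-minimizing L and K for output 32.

Cost minimization requires the marginal rate of technical substitution to equal the input-price ratio: MP_L/MP_K = w/r.
Here MP_L/MP_K = (1/3)·(K/L)/(2/3) = 0.5·(K/L). Setting this equal to 8/2 = 4 gives K = 8L.
Substituting into y = 32: L^(1/3)·(8L)^(2/3) = 32.
Solving, L = 8 and K = 64.

L* = 8, K* = 64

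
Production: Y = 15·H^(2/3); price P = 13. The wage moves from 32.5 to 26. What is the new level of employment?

H* = 125

From P·MP_H = w with MP_H = 10·H^(-1/3), the labor demand is H(w) = (130/w)^(3).
At w = 32.5: H = 64. At w = 26: H = 125.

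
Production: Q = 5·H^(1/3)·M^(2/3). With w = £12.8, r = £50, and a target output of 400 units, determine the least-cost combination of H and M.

H* = 125, M* = 64

Cost minimization requires the marginal rate of technical substitution to equal the input-price ratio: MP_H/MP_M = w/r.
Here MP_H/MP_M = (1/3)·(M/H)/(2/3) = 0.5·(M/H). Setting this equal to 12.8/50 = 0.256 gives M = 0.512H.
Substituting into Q = 400: 5·H^(1/3)·(0.512H)^(2/3) = 400.
Solving, H = 125 and M = 64.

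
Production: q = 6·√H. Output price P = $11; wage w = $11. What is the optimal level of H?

MP_H = (1/2)·6·H^(-1/2) = 3·H^(-1/2).
Profit maximization for a price taker requires P·MP_H = w: 11·3·H^(-1/2) = 11.
So H^(-1/2) = 1/3, which gives H = 9.

H* = 9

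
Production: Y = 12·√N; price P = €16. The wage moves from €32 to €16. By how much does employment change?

From P·MP_N = w with MP_N = 6·N^(-1/2), the labor demand is N(w) = (96/w)^(2).
At w = 32: N = 9. At w = 16: N = 36.
ΔN = 36 − 9 = 27.

ΔN = 27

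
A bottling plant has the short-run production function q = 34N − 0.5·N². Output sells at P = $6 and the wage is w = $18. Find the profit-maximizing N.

N* = 31

The marginal product of N is MP_N = 34 − N.
A price-taking firm hires until the value of the marginal product equals the wage: P·MP_N = w, so 6·(34 − N) = 18.
Then 34 − N = 3, giving N = 31.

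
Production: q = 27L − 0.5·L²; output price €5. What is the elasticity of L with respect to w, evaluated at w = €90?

From P·MP_L = w with MP_L = 27 − L, labor demand is L(w) = 27 − w/5.
dL/dw = −1/(5) = -0.2.
At w = 90, L = 9, so ε = (dL/dw)·(w/L) = (-0.2)·(90/9) = -2.

ε = -2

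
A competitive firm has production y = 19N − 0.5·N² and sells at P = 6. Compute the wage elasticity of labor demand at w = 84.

ε = -2.8

From P·MP_N = w with MP_N = 19 − N, labor demand is N(w) = 19 − w/6.
dN/dw = −1/(6) = -1/6.
At w = 84, N = 5, so ε = (dN/dw)·(w/N) = (-1/6)·(84/5) = -2.8.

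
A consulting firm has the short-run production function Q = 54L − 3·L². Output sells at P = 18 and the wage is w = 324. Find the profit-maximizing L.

The marginal product of L is MP_L = 54 − 6L.
A price-taking firm hires until the value of the marginal product equals the wage: P·MP_L = w, so 18·(54 − 6L) = 324.
Then 54 − 6L = 18, giving L = 6.

L* = 6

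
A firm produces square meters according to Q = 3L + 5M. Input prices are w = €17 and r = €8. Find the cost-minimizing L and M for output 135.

The inputs are perfect substitutes, so the firm uses whichever has the lower cost per unit of output.
Cost per unit of output via L is w/3 = 17/3; via M it is r/5 = 1.6. M is cheaper.
Producing Q = 135 with M alone: L = 0, M = 27.

L* = 0, M* = 27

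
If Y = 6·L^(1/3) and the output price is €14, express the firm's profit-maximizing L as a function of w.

L(w) = (28/w)^(3/2)

MP_L = (1/3)·6·L^(-2/3) = 2·L^(-2/3).
Setting P·MP_L = w: 28·L^(-2/3) = w.
Solving for L: L^(-2/3) = w/28, so L = (28/w)^(3/2).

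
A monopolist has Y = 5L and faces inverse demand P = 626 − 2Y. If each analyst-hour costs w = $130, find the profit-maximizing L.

Marginal revenue from the inverse demand is MR = 626 − 4Y.
The marginal product is MP_L = 5.
A monopolist hires until marginal revenue product equals the wage: MR·MP_L = w.
(626 − 20L)·5 = 130, so L = 30.

L* = 30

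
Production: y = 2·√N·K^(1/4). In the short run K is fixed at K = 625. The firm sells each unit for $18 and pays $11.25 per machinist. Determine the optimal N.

With K = 625, MP_N = (1/2)·2·N^(-1/2)·625^(1/4) = 5·N^(-1/2).
Profit maximization for a price taker requires P·MP_N = w: 18·5·N^(-1/2) = 11.25.
So N^(-1/2) = 0.125, which gives N = 64.

N* = 64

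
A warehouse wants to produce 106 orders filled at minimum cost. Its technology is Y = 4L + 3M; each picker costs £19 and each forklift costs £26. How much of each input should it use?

L* = 26.5, M* = 0

The inputs are perfect substitutes, so the firm uses whichever has the lower cost per unit of output.
Cost per unit of output via L is w/4 = 4.75; via M it is r/3 = 26/3. L is cheaper.
Producing Y = 106 with L alone: L = 26.5, M = 0.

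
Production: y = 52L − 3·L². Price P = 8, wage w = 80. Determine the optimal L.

L* = 7

The marginal product of L is MP_L = 52 − 6L.
A price-taking firm hires until the value of the marginal product equals the wage: P·MP_L = w, so 8·(52 − 6L) = 80.
Then 52 − 6L = 10, giving L = 7.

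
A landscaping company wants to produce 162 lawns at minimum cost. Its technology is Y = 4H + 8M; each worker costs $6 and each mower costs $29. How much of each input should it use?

H* = 40.5, M* = 0

The inputs are perfect substitutes, so the firm uses whichever has the lower cost per unit of output.
Cost per unit of output via H is w/4 = 1.5; via M it is r/8 = 3.625. H is cheaper.
Producing Y = 162 with H alone: H = 40.5, M = 0.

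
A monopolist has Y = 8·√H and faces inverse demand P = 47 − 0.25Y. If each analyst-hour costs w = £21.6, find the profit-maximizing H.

H* = 25

Marginal revenue from the inverse demand is MR = 47 − 0.5Y.
The marginal product is MP_H = 4·H^(-1/2).
A monopolist hires until marginal revenue product equals the wage: MR·MP_H = w.
At H, Y = 8·√H. Substituting and solving: (47 − 4·√H)·4·H^(-1/2) = 21.6 gives H = 25.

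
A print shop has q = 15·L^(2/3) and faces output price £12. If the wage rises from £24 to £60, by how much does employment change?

ΔL = -117

From P·MP_L = w with MP_L = 10·L^(-1/3), the labor demand is L(w) = (120/w)^(3).
At w = 24: L = 125. At w = 60: L = 8.
ΔL = 8 − 125 = -117.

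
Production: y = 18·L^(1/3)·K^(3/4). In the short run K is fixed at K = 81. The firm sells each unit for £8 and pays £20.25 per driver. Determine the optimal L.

L* = 512

With K = 81, MP_L = (1/3)·18·L^(-2/3)·81^(3/4) = 162·L^(-2/3).
Profit maximization for a price taker requires P·MP_L = w: 8·162·L^(-2/3) = 20.25.
So L^(-2/3) = 0.015625, which gives L = 512.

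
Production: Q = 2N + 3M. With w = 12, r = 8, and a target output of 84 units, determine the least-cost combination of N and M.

The inputs are perfect substitutes, so the firm uses whichever has the lower cost per unit of output.
Cost per unit of output via N is w/2 = 6; via M it is r/3 = 8/3. M is cheaper.
Producing Q = 84 with M alone: N = 0, M = 28.

N* = 0, M* = 28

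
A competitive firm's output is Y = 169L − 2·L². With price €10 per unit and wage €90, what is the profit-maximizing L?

The marginal product of L is MP_L = 169 − 4L.
A price-taking firm hires until the value of the marginal product equals the wage: P·MP_L = w, so 10·(169 − 4L) = 90.
Then 169 − 4L = 9, giving L = 40.

L* = 40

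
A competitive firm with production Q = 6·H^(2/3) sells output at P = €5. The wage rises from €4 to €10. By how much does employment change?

From P·MP_H = w with MP_H = 4·H^(-1/3), the labor demand is H(w) = (20/w)^(3).
At w = 4: H = 125. At w = 10: H = 8.
ΔH = 8 − 125 = -117.

ΔH = -117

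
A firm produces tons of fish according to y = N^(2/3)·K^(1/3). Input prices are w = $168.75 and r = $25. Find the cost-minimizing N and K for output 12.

Cost minimization requires the marginal rate of technical substitution to equal the input-price ratio: MP_N/MP_K = w/r.
Here MP_N/MP_K = (2/3)·(K/N)/(1/3) = 2·(K/N). Setting this equal to 168.75/25 = 6.75 gives K = 3.375N.
Substituting into y = 12: N^(2/3)·(3.375N)^(1/3) = 12.
Solving, N = 8 and K = 27.

N* = 8, K* = 27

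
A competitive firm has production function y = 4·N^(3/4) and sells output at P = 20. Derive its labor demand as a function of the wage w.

N(w) = (60/w)^(4)

MP_N = (3/4)·4·N^(-1/4) = 3·N^(-1/4).
Setting P·MP_N = w: 60·N^(-1/4) = w.
Solving for N: N^(-1/4) = w/60, so N = (60/w)^(4).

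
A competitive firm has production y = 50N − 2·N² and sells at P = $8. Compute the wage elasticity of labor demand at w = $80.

From P·MP_N = w with MP_N = 50 − 4N, labor demand is N(w) = (50 − w/8)/4.
dN/dw = −1/(32) = -0.03125.
At w = 80, N = 10, so ε = (dN/dw)·(w/N) = (-0.03125)·(80/10) = -0.25.

ε = -0.25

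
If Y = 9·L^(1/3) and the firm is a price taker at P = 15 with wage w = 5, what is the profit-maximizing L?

MP_L = (1/3)·9·L^(-2/3) = 3·L^(-2/3).
Profit maximization for a price taker requires P·MP_L = w: 15·3·L^(-2/3) = 5.
So L^(-2/3) = 1/9, which gives L = 27.

L* = 27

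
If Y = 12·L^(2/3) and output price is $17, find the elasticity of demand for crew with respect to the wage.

MP_L = (2/3)·12·L^(-1/3), so P·MP_L = w gives 136·L^(-1/3) = w.
Solving, L(w) = (136/w)^(3). This is a constant-elasticity form: L ∝ w^(−3), so ε = −3.

ε = -3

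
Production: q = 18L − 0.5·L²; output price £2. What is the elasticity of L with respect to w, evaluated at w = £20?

ε = -1.25

From P·MP_L = w with MP_L = 18 − L, labor demand is L(w) = 18 − w/2.
dL/dw = −1/(2) = -0.5.
At w = 20, L = 8, so ε = (dL/dw)·(w/L) = (-0.5)·(20/8) = -1.25.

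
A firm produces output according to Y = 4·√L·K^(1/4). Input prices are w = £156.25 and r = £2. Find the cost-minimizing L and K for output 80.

Cost minimization requires the marginal rate of technical substitution to equal the input-price ratio: MP_L/MP_K = w/r.
Here MP_L/MP_K = (1/2)·(K/L)/(1/4) = 2·(K/L). Setting this equal to 156.25/2 = 78.125 gives K = 39.0625L.
Substituting into Y = 80: 4·L^(1/2)·(39.0625L)^(1/4) = 80.
Solving, L = 16 and K = 625.

L* = 16, K* = 625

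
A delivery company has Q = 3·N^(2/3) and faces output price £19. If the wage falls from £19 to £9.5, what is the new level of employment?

N* = 64

From P·MP_N = w with MP_N = 2·N^(-1/3), the labor demand is N(w) = (38/w)^(3).
At w = 19: N = 8. At w = 9.5: N = 64.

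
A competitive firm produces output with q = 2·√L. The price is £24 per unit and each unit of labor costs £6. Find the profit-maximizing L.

MP_L = (1/2)·2·L^(-1/2) = L^(-1/2).
Profit maximization for a price taker requires P·MP_L = w: 24·L^(-1/2) = 6.
So L^(-1/2) = 0.25, which gives L = 16.

L* = 16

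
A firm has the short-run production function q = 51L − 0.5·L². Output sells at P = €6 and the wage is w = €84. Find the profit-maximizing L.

L* = 37

The marginal product of L is MP_L = 51 − L.
A price-taking firm hires until the value of the marginal product equals the wage: P·MP_L = w, so 6·(51 − L) = 84.
Then 51 − L = 14, giving L = 37.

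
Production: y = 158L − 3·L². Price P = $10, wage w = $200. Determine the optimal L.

L* = 23

The marginal product of L is MP_L = 158 − 6L.
A price-taking firm hires until the value of the marginal product equals the wage: P·MP_L = w, so 10·(158 − 6L) = 200.
Then 158 − 6L = 20, giving L = 23.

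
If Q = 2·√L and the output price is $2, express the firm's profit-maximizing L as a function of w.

L(w) = 4/w²

MP_L = (1/2)·2·L^(-1/2) = L^(-1/2).
Setting P·MP_L = w: 2·L^(-1/2) = w.
Solving for L: L^(-1/2) = w/2, so L = (2/w)^(2).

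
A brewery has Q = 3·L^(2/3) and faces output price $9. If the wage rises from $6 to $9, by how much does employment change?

From P·MP_L = w with MP_L = 2·L^(-1/3), the labor demand is L(w) = (18/w)^(3).
At w = 6: L = 27. At w = 9: L = 8.
ΔL = 8 − 27 = -19.

ΔL = -19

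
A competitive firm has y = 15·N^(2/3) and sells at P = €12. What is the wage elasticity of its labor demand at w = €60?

ε = -3

MP_N = (2/3)·15·N^(-1/3), so P·MP_N = w gives 120·N^(-1/3) = w.
Solving, N(w) = (120/w)^(3). This is a constant-elasticity form: N ∝ w^(−3), so ε = −3.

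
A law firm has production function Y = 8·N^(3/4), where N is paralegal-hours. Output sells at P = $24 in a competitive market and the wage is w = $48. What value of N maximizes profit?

N* = 81

MP_N = (3/4)·8·N^(-1/4) = 6·N^(-1/4).
Profit maximization for a price taker requires P·MP_N = w: 24·6·N^(-1/4) = 48.
So N^(-1/4) = 1/3, which gives N = 81.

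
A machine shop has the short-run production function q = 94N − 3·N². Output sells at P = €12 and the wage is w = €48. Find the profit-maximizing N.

N* = 15

The marginal product of N is MP_N = 94 − 6N.
A price-taking firm hires until the value of the marginal product equals the wage: P·MP_N = w, so 12·(94 − 6N) = 48.
Then 94 − 6N = 4, giving N = 15.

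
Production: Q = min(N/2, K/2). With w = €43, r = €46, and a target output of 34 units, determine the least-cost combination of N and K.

With a fixed-proportions technology, the cost-minimizing bundle uses no slack in either input: N/2 = K/2 = Q.
So N = 2·34 = 68 and K = 2·34 = 68.

N* = 68, K* = 68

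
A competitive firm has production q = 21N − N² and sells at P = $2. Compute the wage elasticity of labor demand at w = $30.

ε = -2.5

From P·MP_N = w with MP_N = 21 − 2N, labor demand is N(w) = (21 − w/2)/2.
dN/dw = −1/(4) = -0.25.
At w = 30, N = 3, so ε = (dN/dw)·(w/N) = (-0.25)·(30/3) = -2.5.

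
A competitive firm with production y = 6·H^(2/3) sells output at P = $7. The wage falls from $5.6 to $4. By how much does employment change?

ΔH = 218

From P·MP_H = w with MP_H = 4·H^(-1/3), the labor demand is H(w) = (28/w)^(3).
At w = 5.6: H = 125. At w = 4: H = 343.
ΔH = 343 − 125 = 218.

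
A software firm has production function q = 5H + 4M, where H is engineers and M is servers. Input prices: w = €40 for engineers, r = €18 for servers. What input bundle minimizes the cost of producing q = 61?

The inputs are perfect substitutes, so the firm uses whichever has the lower cost per unit of output.
Cost per unit of output via H is w/5 = 8; via M it is r/4 = 4.5. M is cheaper.
Producing q = 61 with M alone: H = 0, M = 15.25.

H* = 0, M* = 15.25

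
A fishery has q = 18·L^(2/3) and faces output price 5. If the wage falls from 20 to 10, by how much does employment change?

ΔL = 189

From P·MP_L = w with MP_L = 12·L^(-1/3), the labor demand is L(w) = (60/w)^(3).
At w = 20: L = 27. At w = 10: L = 216.
ΔL = 216 − 27 = 189.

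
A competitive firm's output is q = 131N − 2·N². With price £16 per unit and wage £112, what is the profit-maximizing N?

The marginal product of N is MP_N = 131 − 4N.
A price-taking firm hires until the value of the marginal product equals the wage: P·MP_N = w, so 16·(131 − 4N) = 112.
Then 131 − 4N = 7, giving N = 31.

N* = 31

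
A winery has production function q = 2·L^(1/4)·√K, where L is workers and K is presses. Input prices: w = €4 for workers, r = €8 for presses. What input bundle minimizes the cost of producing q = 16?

Cost minimization requires the marginal rate of technical substitution to equal the input-price ratio: MP_L/MP_K = w/r.
Here MP_L/MP_K = (1/4)·(K/L)/(1/2) = 0.5·(K/L). Setting this equal to 4/8 = 0.5 gives K = L.
Substituting into q = 16: 2·L^(1/4)·(L)^(1/2) = 16.
Solving, L = 16 and K = 16.

L* = 16, K* = 16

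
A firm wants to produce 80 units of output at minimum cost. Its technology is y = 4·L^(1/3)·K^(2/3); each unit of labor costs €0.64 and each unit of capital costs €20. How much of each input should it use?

L* = 125, K* = 8

Cost minimization requires the marginal rate of technical substitution to equal the input-price ratio: MP_L/MP_K = w/r.
Here MP_L/MP_K = (1/3)·(K/L)/(2/3) = 0.5·(K/L). Setting this equal to 0.64/20 = 0.032 gives K = 0.064L.
Substituting into y = 80: 4·L^(1/3)·(0.064L)^(2/3) = 80.
Solving, L = 125 and K = 8.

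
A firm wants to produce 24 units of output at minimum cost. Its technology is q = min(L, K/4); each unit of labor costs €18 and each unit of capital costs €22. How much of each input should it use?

L* = 24, K* = 96

With a fixed-proportions technology, the cost-minimizing bundle uses no slack in either input: L = K/4 = q.
So L = 24 and K = 4·24 = 96.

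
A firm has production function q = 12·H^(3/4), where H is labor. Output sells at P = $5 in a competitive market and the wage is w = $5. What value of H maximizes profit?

H* = 6561

MP_H = (3/4)·12·H^(-1/4) = 9·H^(-1/4).
Profit maximization for a price taker requires P·MP_H = w: 5·9·H^(-1/4) = 5.
So H^(-1/4) = 1/9, which gives H = 6561.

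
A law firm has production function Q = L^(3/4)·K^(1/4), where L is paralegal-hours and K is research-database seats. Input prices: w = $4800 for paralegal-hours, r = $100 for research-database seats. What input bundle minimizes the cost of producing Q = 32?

Cost minimization requires the marginal rate of technical substitution to equal the input-price ratio: MP_L/MP_K = w/r.
Here MP_L/MP_K = (3/4)·(K/L)/(1/4) = 3·(K/L). Setting this equal to 4800/100 = 48 gives K = 16L.
Substituting into Q = 32: L^(3/4)·(16L)^(1/4) = 32.
Solving, L = 16 and K = 256.

L* = 16, K* = 256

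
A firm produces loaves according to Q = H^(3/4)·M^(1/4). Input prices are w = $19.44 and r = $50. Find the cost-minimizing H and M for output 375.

Cost minimization requires the marginal rate of technical substitution to equal the input-price ratio: MP_H/MP_M = w/r.
Here MP_H/MP_M = (3/4)·(M/H)/(1/4) = 3·(M/H). Setting this equal to 19.44/50 = 0.3888 gives M = 0.1296H.
Substituting into Q = 375: H^(3/4)·(0.1296H)^(1/4) = 375.
Solving, H = 625 and M = 81.

H* = 625, M* = 81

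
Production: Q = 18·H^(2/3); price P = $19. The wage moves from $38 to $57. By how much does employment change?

From P·MP_H = w with MP_H = 12·H^(-1/3), the labor demand is H(w) = (228/w)^(3).
At w = 38: H = 216. At w = 57: H = 64.
ΔH = 64 − 216 = -152.

ΔH = -152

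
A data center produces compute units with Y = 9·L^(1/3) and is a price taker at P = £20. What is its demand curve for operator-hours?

L(w) = (60/w)^(3/2)

MP_L = (1/3)·9·L^(-2/3) = 3·L^(-2/3).
Setting P·MP_L = w: 60·L^(-2/3) = w.
Solving for L: L^(-2/3) = w/60, so L = (60/w)^(3/2).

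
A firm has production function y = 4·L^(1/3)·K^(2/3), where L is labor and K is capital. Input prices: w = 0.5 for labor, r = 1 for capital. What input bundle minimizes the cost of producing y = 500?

L* = 125, K* = 125

Cost minimization requires the marginal rate of technical substitution to equal the input-price ratio: MP_L/MP_K = w/r.
Here MP_L/MP_K = (1/3)·(K/L)/(2/3) = 0.5·(K/L). Setting this equal to 0.5/1 = 0.5 gives K = L.
Substituting into y = 500: 4·L^(1/3)·(L)^(2/3) = 500.
Solving, L = 125 and K = 125.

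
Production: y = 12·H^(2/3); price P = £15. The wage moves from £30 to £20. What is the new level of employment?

From P·MP_H = w with MP_H = 8·H^(-1/3), the labor demand is H(w) = (120/w)^(3).
At w = 30: H = 64. At w = 20: H = 216.

H* = 216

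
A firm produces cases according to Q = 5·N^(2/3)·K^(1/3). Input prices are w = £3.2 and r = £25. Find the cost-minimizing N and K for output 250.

Cost minimization requires the marginal rate of technical substitution to equal the input-price ratio: MP_N/MP_K = w/r.
Here MP_N/MP_K = (2/3)·(K/N)/(1/3) = 2·(K/N). Setting this equal to 3.2/25 = 0.128 gives K = 0.064N.
Substituting into Q = 250: 5·N^(2/3)·(0.064N)^(1/3) = 250.
Solving, N = 125 and K = 8.

N* = 125, K* = 8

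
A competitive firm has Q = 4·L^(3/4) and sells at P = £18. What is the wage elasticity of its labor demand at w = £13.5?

ε = -4

MP_L = (3/4)·4·L^(-1/4), so P·MP_L = w gives 54·L^(-1/4) = w.
Solving, L(w) = (54/w)^(4). This is a constant-elasticity form: L ∝ w^(−4), so ε = −4.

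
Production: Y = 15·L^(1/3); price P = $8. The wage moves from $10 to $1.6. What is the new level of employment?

L* = 125

From P·MP_L = w with MP_L = 5·L^(-2/3), the labor demand is L(w) = (40/w)^(3/2).
At w = 10: L = 8. At w = 1.6: L = 125.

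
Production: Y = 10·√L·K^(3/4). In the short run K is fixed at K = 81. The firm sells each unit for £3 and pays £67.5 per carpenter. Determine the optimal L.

L* = 36

With K = 81, MP_L = (1/2)·10·L^(-1/2)·81^(3/4) = 135·L^(-1/2).
Profit maximization for a price taker requires P·MP_L = w: 3·135·L^(-1/2) = 67.5.
So L^(-1/2) = 1/6, which gives L = 36.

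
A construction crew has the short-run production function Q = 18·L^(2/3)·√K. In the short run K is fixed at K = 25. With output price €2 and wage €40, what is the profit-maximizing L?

L* = 27

With K = 25, MP_L = (2/3)·18·L^(-1/3)·25^(1/2) = 60·L^(-1/3).
Profit maximization for a price taker requires P·MP_L = w: 2·60·L^(-1/3) = 40.
So L^(-1/3) = 1/3, which gives L = 27.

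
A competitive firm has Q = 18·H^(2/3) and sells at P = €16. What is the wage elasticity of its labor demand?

MP_H = (2/3)·18·H^(-1/3), so P·MP_H = w gives 192·H^(-1/3) = w.
Solving, H(w) = (192/w)^(3). This is a constant-elasticity form: H ∝ w^(−3), so ε = −3.

ε = -3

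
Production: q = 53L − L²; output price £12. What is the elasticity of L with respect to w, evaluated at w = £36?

From P·MP_L = w with MP_L = 53 − 2L, labor demand is L(w) = (53 − w/12)/2.
dL/dw = −1/(24) = -1/24.
At w = 36, L = 25, so ε = (dL/dw)·(w/L) = (-1/24)·(36/25) = -0.06.

ε = -0.06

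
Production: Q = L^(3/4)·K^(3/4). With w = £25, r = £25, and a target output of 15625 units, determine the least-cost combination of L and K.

Cost minimization requires the marginal rate of technical substitution to equal the input-price ratio: MP_L/MP_K = w/r.
Here MP_L/MP_K = (3/4)·(K/L)/(3/4) = (K/L). Setting this equal to 25/25 = 1 gives K = L.
Substituting into Q = 15625: L^(3/4)·(L)^(3/4) = 15625.
Solving, L = 625 and K = 625.

L* = 625, K* = 625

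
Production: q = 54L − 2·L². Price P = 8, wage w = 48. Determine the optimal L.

L* = 12

The marginal product of L is MP_L = 54 − 4L.
A price-taking firm hires until the value of the marginal product equals the wage: P·MP_L = w, so 8·(54 − 4L) = 48.
Then 54 − 4L = 6, giving L = 12.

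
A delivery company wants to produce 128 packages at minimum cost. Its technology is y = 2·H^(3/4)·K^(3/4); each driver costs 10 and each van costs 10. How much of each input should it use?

H* = 16, K* = 16

Cost minimization requires the marginal rate of technical substitution to equal the input-price ratio: MP_H/MP_K = w/r.
Here MP_H/MP_K = (3/4)·(K/H)/(3/4) = (K/H). Setting this equal to 10/10 = 1 gives K = H.
Substituting into y = 128: 2·H^(3/4)·(H)^(3/4) = 128.
Solving, H = 16 and K = 16.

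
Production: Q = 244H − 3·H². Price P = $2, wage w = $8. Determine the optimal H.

H* = 40

The marginal product of H is MP_H = 244 − 6H.
A price-taking firm hires until the value of the marginal product equals the wage: P·MP_H = w, so 2·(244 − 6H) = 8.
Then 244 − 6H = 4, giving H = 40.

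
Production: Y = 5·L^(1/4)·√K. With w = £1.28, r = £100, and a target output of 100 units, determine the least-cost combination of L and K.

Cost minimization requires the marginal rate of technical substitution to equal the input-price ratio: MP_L/MP_K = w/r.
Here MP_L/MP_K = (1/4)·(K/L)/(1/2) = 0.5·(K/L). Setting this equal to 1.28/100 = 0.0128 gives K = 0.0256L.
Substituting into Y = 100: 5·L^(1/4)·(0.0256L)^(1/2) = 100.
Solving, L = 625 and K = 16.

L* = 625, K* = 16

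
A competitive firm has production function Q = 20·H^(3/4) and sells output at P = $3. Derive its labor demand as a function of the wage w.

H(w) = 4100625/w^(4)

MP_H = (3/4)·20·H^(-1/4) = 15·H^(-1/4).
Setting P·MP_H = w: 45·H^(-1/4) = w.
Solving for H: H^(-1/4) = w/45, so H = (45/w)^(4).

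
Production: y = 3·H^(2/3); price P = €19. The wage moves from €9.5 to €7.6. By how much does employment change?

From P·MP_H = w with MP_H = 2·H^(-1/3), the labor demand is H(w) = (38/w)^(3).
At w = 9.5: H = 64. At w = 7.6: H = 125.
ΔH = 125 − 64 = 61.

ΔH = 61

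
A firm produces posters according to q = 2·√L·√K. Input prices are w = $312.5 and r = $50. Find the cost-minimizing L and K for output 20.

L* = 4, K* = 25

Cost minimization requires the marginal rate of technical substitution to equal the input-price ratio: MP_L/MP_K = w/r.
Here MP_L/MP_K = (1/2)·(K/L)/(1/2) = (K/L). Setting this equal to 312.5/50 = 6.25 gives K = 6.25L.
Substituting into q = 20: 2·L^(1/2)·(6.25L)^(1/2) = 20.
Solving, L = 4 and K = 25.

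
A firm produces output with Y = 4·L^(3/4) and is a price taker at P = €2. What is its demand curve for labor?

L(w) = 1296/w^(4)

MP_L = (3/4)·4·L^(-1/4) = 3·L^(-1/4).
Setting P·MP_L = w: 6·L^(-1/4) = w.
Solving for L: L^(-1/4) = w/6, so L = (6/w)^(4).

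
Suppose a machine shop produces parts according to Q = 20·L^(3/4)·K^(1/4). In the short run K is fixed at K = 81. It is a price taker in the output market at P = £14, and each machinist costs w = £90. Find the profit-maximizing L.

L* = 2401

With K = 81, MP_L = (3/4)·20·L^(-1/4)·81^(1/4) = 45·L^(-1/4).
Profit maximization for a price taker requires P·MP_L = w: 14·45·L^(-1/4) = 90.
So L^(-1/4) = 1/7, which gives L = 2401.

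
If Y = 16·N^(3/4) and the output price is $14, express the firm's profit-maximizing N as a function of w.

N(w) = (168/w)^(4)

MP_N = (3/4)·16·N^(-1/4) = 12·N^(-1/4).
Setting P·MP_N = w: 168·N^(-1/4) = w.
Solving for N: N^(-1/4) = w/168, so N = (168/w)^(4).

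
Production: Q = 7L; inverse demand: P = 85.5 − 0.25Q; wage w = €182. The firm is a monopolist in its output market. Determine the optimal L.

Marginal revenue from the inverse demand is MR = 85.5 − 0.5Q.
The marginal product is MP_L = 7.
A monopolist hires until marginal revenue product equals the wage: MR·MP_L = w.
(85.5 − 3.5L)·7 = 182, so L = 17.

L* = 17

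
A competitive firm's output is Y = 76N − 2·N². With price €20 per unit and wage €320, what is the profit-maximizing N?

The marginal product of N is MP_N = 76 − 4N.
A price-taking firm hires until the value of the marginal product equals the wage: P·MP_N = w, so 20·(76 − 4N) = 320.
Then 76 − 4N = 16, giving N = 15.

N* = 15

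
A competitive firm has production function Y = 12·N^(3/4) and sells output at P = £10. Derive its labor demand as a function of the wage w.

N(w) = (90/w)^(4)

MP_N = (3/4)·12·N^(-1/4) = 9·N^(-1/4).
Setting P·MP_N = w: 90·N^(-1/4) = w.
Solving for N: N^(-1/4) = w/90, so N = (90/w)^(4).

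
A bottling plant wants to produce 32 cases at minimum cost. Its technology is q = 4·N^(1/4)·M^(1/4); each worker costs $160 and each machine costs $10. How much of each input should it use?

Cost minimization requires the marginal rate of technical substitution to equal the input-price ratio: MP_N/MP_M = w/r.
Here MP_N/MP_M = (1/4)·(M/N)/(1/4) = (M/N). Setting this equal to 160/10 = 16 gives M = 16N.
Substituting into q = 32: 4·N^(1/4)·(16N)^(1/4) = 32.
Solving, N = 16 and M = 256.

N* = 16, M* = 256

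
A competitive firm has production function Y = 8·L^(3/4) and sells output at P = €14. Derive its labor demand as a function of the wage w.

MP_L = (3/4)·8·L^(-1/4) = 6·L^(-1/4).
Setting P·MP_L = w: 84·L^(-1/4) = w.
Solving for L: L^(-1/4) = w/84, so L = (84/w)^(4).

L(w) = (84/w)^(4)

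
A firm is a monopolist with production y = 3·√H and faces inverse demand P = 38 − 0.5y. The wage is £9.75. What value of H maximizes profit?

Marginal revenue from the inverse demand is MR = 38 − y.
The marginal product is MP_H = 1.5·H^(-1/2).
A monopolist hires until marginal revenue product equals the wage: MR·MP_H = w.
At H, y = 3·√H. Substituting and solving: (38 − 3·√H)·1.5·H^(-1/2) = 9.75 gives H = 16.

H* = 16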